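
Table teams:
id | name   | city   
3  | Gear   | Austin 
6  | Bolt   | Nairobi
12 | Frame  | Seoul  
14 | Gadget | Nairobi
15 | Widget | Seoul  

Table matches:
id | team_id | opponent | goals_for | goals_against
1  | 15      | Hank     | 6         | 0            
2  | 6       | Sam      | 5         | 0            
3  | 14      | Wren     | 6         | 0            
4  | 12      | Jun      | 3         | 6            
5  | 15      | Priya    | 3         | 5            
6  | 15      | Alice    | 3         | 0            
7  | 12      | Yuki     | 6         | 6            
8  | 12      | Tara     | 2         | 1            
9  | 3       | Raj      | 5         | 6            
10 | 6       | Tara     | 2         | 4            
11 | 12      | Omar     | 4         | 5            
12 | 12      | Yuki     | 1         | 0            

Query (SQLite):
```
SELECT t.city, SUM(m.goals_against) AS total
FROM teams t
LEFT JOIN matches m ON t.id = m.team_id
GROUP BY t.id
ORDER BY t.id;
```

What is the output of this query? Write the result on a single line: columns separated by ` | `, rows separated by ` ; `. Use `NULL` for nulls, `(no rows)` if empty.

Austin | 6 ; Nairobi | 4 ; Seoul | 18 ; Nairobi | 0 ; Seoul | 5

LEFT JOIN keeps every teams row; unmatched ones get NULL for matches columns.
Group by teams.id and compute SUM(m.goals_against). SUM over an all-NULL group is NULL.
  3: ids {9} → SUM(m.goals_against)=6
  6: ids {2, 10} → SUM(m.goals_against)=4
  12: ids {4, 7, 8, 11, 12} → SUM(m.goals_against)=18
  14: ids {3} → SUM(m.goals_against)=0
  15: ids {1, 5, 6} → SUM(m.goals_against)=5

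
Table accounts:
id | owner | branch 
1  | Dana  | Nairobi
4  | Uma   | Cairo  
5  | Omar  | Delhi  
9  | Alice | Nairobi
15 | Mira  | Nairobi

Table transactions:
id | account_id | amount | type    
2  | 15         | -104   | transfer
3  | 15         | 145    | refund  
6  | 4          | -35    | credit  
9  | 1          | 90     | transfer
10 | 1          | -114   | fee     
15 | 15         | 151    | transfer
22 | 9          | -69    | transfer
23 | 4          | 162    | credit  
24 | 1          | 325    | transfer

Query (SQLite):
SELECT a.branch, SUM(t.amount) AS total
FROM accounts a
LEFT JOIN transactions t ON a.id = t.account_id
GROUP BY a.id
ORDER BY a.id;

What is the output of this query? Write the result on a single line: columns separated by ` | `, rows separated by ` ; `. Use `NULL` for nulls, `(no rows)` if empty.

LEFT JOIN keeps every accounts row; unmatched ones get NULL for transactions columns.
Group by accounts.id and compute SUM(t.amount). SUM over an all-NULL group is NULL.
  1: ids {9, 10, 24} → SUM(t.amount)=301
  4: ids {6, 23} → SUM(t.amount)=127
  5: ids {—} → SUM(t.amount)=NULL
  9: ids {22} → SUM(t.amount)=-69
  15: ids {2, 3, 15} → SUM(t.amount)=192

Nairobi | 301 ; Cairo | 127 ; Delhi | NULL ; Nairobi | -69 ; Nairobi | 192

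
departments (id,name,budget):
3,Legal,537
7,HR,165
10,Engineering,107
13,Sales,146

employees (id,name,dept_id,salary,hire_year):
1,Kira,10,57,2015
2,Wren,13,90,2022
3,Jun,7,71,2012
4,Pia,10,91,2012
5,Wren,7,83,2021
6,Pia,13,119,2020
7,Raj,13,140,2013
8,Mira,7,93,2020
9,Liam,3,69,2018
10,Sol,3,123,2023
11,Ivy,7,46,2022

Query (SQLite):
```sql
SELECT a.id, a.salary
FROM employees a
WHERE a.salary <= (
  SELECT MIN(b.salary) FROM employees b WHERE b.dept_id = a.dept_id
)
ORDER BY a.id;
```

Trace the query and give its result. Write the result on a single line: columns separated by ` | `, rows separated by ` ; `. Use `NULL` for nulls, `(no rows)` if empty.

1 | 57 ; 2 | 90 ; 9 | 69 ; 11 | 46

For each employees row a, compute MIN(salary) over rows sharing a.dept_id.
Keep row a if a.salary <= that per-group MIN.
  dept_id=3: MIN(salary) = 69
  dept_id=7: MIN(salary) = 46
  dept_id=10: MIN(salary) = 57
  dept_id=13: MIN(salary) = 90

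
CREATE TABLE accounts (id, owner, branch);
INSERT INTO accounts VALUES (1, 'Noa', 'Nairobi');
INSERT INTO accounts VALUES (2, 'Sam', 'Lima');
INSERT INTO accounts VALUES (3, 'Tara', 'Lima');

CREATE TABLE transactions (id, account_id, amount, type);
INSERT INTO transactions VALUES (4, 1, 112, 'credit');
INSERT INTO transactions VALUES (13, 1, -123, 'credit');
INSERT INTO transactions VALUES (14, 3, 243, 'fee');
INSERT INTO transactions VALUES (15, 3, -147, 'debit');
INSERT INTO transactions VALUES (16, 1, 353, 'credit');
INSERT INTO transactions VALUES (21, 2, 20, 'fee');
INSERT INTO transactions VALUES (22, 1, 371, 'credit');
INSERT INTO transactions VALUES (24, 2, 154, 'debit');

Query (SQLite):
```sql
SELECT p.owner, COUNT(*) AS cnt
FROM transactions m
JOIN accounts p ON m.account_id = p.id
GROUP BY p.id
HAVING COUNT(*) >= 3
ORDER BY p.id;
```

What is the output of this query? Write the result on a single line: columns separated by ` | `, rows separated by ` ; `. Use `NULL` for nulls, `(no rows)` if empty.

Noa | 4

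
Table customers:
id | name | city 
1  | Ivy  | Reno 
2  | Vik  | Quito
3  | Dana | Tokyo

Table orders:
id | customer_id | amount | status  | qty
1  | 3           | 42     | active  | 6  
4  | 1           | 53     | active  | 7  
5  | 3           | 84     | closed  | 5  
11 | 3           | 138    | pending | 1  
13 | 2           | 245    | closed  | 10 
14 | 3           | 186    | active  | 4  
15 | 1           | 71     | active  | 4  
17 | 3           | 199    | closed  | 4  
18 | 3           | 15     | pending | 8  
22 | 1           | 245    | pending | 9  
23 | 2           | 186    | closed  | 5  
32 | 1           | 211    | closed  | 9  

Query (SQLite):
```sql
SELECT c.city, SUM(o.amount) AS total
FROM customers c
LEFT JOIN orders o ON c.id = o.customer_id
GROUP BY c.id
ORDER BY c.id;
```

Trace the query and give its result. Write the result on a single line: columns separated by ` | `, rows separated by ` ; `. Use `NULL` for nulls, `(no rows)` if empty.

Reno | 580 ; Quito | 431 ; Tokyo | 664

LEFT JOIN keeps every customers row; unmatched ones get NULL for orders columns.
Group by customers.id and compute SUM(o.amount). SUM over an all-NULL group is NULL.
  1: ids {4, 15, 22, 32} → SUM(o.amount)=580
  2: ids {13, 23} → SUM(o.amount)=431
  3: ids {1, 5, 11, 14, 17, 18} → SUM(o.amount)=664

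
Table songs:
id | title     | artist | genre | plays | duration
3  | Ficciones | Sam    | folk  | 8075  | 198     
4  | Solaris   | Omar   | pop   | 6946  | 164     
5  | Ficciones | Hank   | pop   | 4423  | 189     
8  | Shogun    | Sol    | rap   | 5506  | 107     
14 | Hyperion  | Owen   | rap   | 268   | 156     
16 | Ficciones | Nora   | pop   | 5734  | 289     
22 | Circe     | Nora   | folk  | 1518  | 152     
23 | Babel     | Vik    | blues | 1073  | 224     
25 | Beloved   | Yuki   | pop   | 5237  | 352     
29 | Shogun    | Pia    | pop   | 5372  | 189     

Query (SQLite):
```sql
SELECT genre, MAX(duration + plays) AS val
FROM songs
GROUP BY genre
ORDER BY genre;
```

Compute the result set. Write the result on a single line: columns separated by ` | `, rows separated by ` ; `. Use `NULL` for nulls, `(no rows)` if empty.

For each row compute duration + plays.
Group by genre; take MAX of the expression per group.
  blues: ids {23} → MAX(duration + plays)=1297
  folk: ids {3, 22} → MAX(duration + plays)=8273
  pop: ids {4, 5, 16, 25, 29} → MAX(duration + plays)=7110
  rap: ids {8, 14} → MAX(duration + plays)=5613

blues | 1297 ; folk | 8273 ; pop | 7110 ; rap | 5613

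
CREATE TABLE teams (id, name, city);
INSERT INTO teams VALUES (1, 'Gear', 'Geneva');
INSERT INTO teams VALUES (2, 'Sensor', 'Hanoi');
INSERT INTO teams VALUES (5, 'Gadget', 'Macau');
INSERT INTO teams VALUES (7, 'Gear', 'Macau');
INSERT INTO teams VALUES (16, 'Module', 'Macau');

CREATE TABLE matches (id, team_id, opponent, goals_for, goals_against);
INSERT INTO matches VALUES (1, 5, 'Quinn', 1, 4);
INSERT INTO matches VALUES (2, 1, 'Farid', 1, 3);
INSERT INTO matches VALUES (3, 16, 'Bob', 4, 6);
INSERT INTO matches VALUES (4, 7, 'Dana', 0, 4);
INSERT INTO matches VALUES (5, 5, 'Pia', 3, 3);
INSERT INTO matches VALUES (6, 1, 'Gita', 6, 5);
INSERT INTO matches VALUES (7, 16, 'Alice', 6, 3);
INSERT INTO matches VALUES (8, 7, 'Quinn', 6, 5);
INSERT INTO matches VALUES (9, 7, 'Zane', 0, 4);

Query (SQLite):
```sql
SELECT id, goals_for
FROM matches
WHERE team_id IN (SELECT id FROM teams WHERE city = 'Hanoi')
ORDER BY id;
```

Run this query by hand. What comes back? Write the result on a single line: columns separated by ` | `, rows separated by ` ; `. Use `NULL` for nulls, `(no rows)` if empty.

(no rows)

Inner query: teams.id where city = 'Hanoi'.
Outer: keep matches rows whose team_id is in that set.
Inner query → {2}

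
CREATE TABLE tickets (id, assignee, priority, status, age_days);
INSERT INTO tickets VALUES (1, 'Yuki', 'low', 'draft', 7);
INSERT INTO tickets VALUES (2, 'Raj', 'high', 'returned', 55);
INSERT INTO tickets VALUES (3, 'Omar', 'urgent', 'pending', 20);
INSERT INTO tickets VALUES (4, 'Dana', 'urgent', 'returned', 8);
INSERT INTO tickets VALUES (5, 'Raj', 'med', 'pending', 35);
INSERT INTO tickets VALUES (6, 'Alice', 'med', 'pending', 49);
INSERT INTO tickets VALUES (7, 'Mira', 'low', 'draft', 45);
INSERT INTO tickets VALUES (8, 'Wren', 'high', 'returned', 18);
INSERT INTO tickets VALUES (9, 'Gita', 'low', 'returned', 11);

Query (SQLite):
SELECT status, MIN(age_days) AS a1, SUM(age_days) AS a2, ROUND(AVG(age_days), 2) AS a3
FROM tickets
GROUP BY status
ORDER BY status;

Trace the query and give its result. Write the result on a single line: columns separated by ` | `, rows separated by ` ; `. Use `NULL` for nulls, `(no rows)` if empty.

draft | 7 | 52 | 26 ; pending | 20 | 104 | 34.67 ; returned | 8 | 92 | 23

Group tickets by status.
Per group compute: MIN(age_days), SUM(age_days), ROUND(AVG(age_days), 2).
  draft: ids {1, 7} → MIN(age_days)=7, SUM(age_days)=52, ROUND(AVG(age_days), 2)=26
  pending: ids {3, 5, 6} → MIN(age_days)=20, SUM(age_days)=104, ROUND(AVG(age_days), 2)=34.67
  returned: ids {2, 4, 8, 9} → MIN(age_days)=8, SUM(age_days)=92, ROUND(AVG(age_days), 2)=23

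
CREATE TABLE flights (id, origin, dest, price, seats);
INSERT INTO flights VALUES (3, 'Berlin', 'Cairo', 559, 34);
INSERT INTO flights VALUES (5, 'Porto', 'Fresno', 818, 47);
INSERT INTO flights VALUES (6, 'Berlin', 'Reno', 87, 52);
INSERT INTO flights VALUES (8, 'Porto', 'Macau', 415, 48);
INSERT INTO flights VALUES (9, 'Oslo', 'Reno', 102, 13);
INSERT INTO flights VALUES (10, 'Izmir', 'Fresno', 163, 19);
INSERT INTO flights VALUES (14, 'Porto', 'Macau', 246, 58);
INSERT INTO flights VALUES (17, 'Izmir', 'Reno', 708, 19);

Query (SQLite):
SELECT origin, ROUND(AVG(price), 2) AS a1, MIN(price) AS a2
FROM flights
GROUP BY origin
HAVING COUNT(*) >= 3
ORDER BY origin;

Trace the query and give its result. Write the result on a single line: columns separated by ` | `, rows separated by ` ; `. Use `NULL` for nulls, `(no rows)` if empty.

Porto | 493 | 246

Group flights by origin.
Per group compute: ROUND(AVG(price), 2), MIN(price).
HAVING: drop groups with fewer than 3 rows.
  Berlin: ids {3, 6} → ROUND(AVG(price), 2)=323, MIN(price)=87
  Izmir: ids {10, 17} → ROUND(AVG(price), 2)=435.5, MIN(price)=163
  Oslo: ids {9} → ROUND(AVG(price), 2)=102, MIN(price)=102
  Porto: ids {5, 8, 14} → ROUND(AVG(price), 2)=493, MIN(price)=246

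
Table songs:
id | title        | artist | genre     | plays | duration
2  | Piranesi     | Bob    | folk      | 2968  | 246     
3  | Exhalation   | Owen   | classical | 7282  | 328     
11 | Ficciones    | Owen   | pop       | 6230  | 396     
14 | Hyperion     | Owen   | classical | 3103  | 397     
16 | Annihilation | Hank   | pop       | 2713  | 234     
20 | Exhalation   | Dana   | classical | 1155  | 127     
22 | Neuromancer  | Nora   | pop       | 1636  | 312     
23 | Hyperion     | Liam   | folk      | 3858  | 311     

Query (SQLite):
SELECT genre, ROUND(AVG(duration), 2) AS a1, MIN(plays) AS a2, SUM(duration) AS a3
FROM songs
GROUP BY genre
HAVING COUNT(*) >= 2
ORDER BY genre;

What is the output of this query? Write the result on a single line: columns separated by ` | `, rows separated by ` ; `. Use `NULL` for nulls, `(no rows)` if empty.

Group songs by genre.
Per group compute: ROUND(AVG(duration), 2), MIN(plays), SUM(duration).
HAVING: drop groups with fewer than 2 rows.
  classical: ids {3, 14, 20} → ROUND(AVG(duration), 2)=284, MIN(plays)=1155, SUM(duration)=852
  folk: ids {2, 23} → ROUND(AVG(duration), 2)=278.5, MIN(plays)=2968, SUM(duration)=557
  pop: ids {11, 16, 22} → ROUND(AVG(duration), 2)=314, MIN(plays)=1636, SUM(duration)=942

classical | 284 | 1155 | 852 ; folk | 278.5 | 2968 | 557 ; pop | 314 | 1636 | 942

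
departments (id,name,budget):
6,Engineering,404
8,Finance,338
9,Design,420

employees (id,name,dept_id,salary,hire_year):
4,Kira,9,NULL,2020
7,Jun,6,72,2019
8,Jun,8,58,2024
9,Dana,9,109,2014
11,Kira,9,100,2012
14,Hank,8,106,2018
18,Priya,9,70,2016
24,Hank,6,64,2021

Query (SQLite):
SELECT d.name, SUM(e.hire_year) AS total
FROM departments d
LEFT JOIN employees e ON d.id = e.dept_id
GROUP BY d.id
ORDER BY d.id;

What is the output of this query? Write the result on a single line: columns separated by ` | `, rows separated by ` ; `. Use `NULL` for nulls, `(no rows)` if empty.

LEFT JOIN keeps every departments row; unmatched ones get NULL for employees columns.
Group by departments.id and compute SUM(e.hire_year). SUM over an all-NULL group is NULL.
  6: ids {7, 24} → SUM(e.hire_year)=4040
  8: ids {8, 14} → SUM(e.hire_year)=4042
  9: ids {4, 9, 11, 18} → SUM(e.hire_year)=8062

Engineering | 4040 ; Finance | 4042 ; Design | 8062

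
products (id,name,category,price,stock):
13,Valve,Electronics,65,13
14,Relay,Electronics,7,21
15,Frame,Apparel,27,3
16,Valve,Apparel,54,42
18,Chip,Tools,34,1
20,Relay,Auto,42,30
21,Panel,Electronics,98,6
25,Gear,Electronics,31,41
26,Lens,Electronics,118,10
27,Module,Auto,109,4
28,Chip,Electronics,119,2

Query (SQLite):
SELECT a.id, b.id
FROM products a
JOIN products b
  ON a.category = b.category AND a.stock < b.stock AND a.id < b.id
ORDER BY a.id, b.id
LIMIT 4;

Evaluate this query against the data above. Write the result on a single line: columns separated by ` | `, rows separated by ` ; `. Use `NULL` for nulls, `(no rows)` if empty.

Pairs (a,b) with same category, a.stock < b.stock, a.id < b.id.
category groups: Apparel:{15,16} Auto:{20,27} Electronics:{13,14,21,25,26,28} Tools:{18}
Ordered by (a.id, b.id); first 4.

13 | 14 ; 13 | 25 ; 14 | 25 ; 15 | 16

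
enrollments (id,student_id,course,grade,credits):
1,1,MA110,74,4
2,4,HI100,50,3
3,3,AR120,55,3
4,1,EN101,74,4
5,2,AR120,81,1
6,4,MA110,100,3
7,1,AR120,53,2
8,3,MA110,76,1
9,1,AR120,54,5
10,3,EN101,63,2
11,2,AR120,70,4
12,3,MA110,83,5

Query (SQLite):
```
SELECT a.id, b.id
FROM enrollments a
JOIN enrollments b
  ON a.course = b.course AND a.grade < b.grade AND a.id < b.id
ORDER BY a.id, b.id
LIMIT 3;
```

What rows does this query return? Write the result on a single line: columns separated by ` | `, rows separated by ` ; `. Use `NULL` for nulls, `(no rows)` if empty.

1 | 6 ; 1 | 8 ; 1 | 12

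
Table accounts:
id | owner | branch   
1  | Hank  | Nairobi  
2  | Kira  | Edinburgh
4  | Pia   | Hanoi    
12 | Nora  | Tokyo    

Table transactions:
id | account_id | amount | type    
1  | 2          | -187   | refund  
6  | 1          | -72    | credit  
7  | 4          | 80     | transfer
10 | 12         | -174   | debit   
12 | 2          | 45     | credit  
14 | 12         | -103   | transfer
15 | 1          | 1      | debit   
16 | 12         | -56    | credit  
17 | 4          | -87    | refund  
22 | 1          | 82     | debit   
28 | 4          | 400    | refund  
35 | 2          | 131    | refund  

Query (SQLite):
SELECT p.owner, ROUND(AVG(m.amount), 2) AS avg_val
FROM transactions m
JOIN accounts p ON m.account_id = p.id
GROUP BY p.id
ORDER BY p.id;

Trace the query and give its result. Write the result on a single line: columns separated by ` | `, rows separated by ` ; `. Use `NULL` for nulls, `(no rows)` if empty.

Hank | 3.67 ; Kira | -3.67 ; Pia | 131 ; Nora | -111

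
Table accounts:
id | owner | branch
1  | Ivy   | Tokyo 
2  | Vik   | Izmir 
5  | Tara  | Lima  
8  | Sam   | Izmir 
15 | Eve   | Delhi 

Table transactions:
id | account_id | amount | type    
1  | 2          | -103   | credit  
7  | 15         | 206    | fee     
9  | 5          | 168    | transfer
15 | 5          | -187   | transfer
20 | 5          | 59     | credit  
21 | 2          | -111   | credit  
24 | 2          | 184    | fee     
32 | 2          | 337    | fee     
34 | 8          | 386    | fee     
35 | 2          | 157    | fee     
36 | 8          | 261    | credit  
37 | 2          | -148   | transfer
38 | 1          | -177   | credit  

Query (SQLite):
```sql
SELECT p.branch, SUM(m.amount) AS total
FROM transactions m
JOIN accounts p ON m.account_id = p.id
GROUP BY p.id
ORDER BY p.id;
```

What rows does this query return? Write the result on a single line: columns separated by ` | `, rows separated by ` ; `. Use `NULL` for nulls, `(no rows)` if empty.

Tokyo | -177 ; Izmir | 316 ; Lima | 40 ; Izmir | 647 ; Delhi | 206

Join each transactions row to its accounts via account_id.
Group joined rows by accounts.id; compute SUM(m.amount) per group.
  1: ids {38} → SUM(m.amount)=-177
  2: ids {1, 21, 24, 32, 35, 37} → SUM(m.amount)=316
  5: ids {9, 15, 20} → SUM(m.amount)=40
  8: ids {34, 36} → SUM(m.amount)=647
  15: ids {7} → SUM(m.amount)=206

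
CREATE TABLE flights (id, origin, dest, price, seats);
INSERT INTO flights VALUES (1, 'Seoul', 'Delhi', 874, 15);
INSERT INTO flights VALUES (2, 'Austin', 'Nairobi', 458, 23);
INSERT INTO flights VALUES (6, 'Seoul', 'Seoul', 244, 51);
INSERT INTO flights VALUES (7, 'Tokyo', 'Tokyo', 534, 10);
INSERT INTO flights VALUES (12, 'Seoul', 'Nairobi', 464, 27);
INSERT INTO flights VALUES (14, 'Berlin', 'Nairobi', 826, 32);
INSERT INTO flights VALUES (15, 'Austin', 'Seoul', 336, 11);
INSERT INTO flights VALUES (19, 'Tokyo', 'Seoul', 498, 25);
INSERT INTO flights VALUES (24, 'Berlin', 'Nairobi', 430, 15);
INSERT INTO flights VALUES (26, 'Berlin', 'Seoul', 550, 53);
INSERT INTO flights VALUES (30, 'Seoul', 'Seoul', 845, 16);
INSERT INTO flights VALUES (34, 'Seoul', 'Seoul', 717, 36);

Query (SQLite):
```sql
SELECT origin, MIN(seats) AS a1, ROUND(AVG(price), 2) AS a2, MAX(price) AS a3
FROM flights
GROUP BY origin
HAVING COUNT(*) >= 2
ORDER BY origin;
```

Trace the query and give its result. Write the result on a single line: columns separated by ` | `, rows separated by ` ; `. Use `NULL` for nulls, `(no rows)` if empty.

Group flights by origin.
Per group compute: MIN(seats), ROUND(AVG(price), 2), MAX(price).
HAVING: drop groups with fewer than 2 rows.
  Austin: ids {2, 15} → MIN(seats)=11, ROUND(AVG(price), 2)=397, MAX(price)=458
  Berlin: ids {14, 24, 26} → MIN(seats)=15, ROUND(AVG(price), 2)=602, MAX(price)=826
  Seoul: ids {1, 6, 12, 30, 34} → MIN(seats)=15, ROUND(AVG(price), 2)=628.8, MAX(price)=874
  Tokyo: ids {7, 19} → MIN(seats)=10, ROUND(AVG(price), 2)=516, MAX(price)=534

Austin | 11 | 397 | 458 ; Berlin | 15 | 602 | 826 ; Seoul | 15 | 628.8 | 874 ; Tokyo | 10 | 516 | 534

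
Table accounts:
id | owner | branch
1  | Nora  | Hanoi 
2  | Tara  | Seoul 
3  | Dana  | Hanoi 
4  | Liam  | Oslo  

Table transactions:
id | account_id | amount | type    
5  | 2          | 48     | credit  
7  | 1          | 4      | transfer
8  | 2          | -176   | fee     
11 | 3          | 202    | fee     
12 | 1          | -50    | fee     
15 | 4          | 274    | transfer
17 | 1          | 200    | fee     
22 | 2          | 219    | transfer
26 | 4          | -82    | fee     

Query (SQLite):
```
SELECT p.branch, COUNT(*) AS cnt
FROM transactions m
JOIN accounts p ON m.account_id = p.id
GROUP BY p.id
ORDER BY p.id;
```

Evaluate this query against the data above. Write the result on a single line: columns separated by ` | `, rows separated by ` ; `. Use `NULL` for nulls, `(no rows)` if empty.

Hanoi | 3 ; Seoul | 3 ; Hanoi | 1 ; Oslo | 2

Join each transactions row to its accounts via account_id.
Group joined rows by accounts.id; compute COUNT(*) per group.
  1: ids {7, 12, 17} → COUNT(*)=3
  2: ids {5, 8, 22} → COUNT(*)=3
  3: ids {11} → COUNT(*)=1
  4: ids {15, 26} → COUNT(*)=2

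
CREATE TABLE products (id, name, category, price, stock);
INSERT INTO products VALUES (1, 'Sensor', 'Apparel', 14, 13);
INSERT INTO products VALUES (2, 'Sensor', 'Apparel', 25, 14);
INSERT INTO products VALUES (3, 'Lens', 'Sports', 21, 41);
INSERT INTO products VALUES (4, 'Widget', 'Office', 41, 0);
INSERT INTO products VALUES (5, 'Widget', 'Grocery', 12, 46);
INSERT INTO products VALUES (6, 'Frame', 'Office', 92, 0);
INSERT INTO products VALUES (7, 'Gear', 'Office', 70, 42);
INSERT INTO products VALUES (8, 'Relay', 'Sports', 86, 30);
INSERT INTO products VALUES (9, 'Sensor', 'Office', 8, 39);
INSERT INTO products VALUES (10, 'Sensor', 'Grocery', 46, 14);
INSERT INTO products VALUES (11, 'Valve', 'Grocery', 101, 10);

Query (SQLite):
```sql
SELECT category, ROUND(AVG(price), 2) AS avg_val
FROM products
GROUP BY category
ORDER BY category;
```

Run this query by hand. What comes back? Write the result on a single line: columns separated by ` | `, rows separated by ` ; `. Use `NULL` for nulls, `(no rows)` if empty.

Partition products by category; compute ROUND(AVG(price), 2) within each group.
  Apparel: ids {1, 2} → ROUND(AVG(price), 2)=19.5
  Grocery: ids {5, 10, 11} → ROUND(AVG(price), 2)=53
  Office: ids {4, 6, 7, 9} → ROUND(AVG(price), 2)=52.75
  Sports: ids {3, 8} → ROUND(AVG(price), 2)=53.5

Apparel | 19.5 ; Grocery | 53 ; Office | 52.75 ; Sports | 53.5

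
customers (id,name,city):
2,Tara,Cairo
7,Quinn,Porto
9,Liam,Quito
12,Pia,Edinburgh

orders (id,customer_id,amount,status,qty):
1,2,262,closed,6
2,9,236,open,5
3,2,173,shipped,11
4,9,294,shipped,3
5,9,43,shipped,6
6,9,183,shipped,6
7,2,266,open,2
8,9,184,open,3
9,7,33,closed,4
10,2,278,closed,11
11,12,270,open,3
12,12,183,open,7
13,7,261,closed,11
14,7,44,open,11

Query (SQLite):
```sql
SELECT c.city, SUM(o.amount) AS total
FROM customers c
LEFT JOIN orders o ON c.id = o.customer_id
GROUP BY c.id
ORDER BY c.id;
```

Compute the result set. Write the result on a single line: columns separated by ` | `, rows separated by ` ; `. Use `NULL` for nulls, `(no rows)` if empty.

Cairo | 979 ; Porto | 338 ; Quito | 940 ; Edinburgh | 453

LEFT JOIN keeps every customers row; unmatched ones get NULL for orders columns.
Group by customers.id and compute SUM(o.amount). SUM over an all-NULL group is NULL.
  2: ids {1, 3, 7, 10} → SUM(o.amount)=979
  7: ids {9, 13, 14} → SUM(o.amount)=338
  9: ids {2, 4, 5, 6, 8} → SUM(o.amount)=940
  12: ids {11, 12} → SUM(o.amount)=453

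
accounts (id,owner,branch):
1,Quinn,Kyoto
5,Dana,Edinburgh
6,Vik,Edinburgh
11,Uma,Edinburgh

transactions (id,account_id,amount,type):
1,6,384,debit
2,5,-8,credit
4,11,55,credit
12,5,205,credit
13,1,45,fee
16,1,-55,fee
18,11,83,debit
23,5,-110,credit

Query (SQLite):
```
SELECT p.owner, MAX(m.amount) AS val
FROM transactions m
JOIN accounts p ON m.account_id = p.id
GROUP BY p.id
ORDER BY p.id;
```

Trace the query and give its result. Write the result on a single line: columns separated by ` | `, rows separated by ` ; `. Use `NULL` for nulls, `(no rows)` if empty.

Quinn | 45 ; Dana | 205 ; Vik | 384 ; Uma | 83

Join each transactions row to its accounts via account_id.
Group joined rows by accounts.id; compute MAX(m.amount) per group.
  1: ids {13, 16} → MAX(m.amount)=45
  5: ids {2, 12, 23} → MAX(m.amount)=205
  6: ids {1} → MAX(m.amount)=384
  11: ids {4, 18} → MAX(m.amount)=83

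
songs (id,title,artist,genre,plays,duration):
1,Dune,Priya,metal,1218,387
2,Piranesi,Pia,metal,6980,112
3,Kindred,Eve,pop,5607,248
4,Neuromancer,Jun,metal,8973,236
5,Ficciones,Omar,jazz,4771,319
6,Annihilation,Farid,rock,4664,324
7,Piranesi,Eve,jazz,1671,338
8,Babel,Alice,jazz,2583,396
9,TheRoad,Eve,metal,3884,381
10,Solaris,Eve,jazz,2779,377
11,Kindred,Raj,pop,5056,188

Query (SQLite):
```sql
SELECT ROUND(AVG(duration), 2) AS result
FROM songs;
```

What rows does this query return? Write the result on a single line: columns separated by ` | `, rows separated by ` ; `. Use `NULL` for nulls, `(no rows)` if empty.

All duration values: [387, 112, 248, 236, 319, 324, 338, 396, 381, 377, 188].
AVG = 3306 / 11 (rounded to 2 dp).

300.55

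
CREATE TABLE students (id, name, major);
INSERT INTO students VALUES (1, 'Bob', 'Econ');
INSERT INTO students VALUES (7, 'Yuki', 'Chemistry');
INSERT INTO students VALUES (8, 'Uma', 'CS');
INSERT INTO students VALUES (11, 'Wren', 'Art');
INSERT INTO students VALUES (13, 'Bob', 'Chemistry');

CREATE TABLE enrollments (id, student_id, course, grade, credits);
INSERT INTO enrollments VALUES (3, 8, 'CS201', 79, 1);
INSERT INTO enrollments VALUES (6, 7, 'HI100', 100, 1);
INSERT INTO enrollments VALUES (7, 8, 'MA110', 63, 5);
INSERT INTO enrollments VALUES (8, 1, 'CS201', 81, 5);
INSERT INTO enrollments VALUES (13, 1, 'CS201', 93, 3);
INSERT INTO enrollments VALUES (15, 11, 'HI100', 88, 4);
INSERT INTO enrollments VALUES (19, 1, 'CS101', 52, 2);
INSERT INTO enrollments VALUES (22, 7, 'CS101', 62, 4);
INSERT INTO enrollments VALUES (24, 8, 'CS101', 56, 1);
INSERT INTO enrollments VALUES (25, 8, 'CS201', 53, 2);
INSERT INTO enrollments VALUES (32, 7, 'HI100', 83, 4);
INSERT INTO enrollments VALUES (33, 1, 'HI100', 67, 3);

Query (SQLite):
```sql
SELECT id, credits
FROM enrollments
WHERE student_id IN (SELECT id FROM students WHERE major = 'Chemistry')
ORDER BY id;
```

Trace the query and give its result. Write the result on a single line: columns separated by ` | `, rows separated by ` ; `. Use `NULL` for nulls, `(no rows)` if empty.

6 | 1 ; 22 | 4 ; 32 | 4

Inner query: students.id where major = 'Chemistry'.
Outer: keep enrollments rows whose student_id is in that set.
Inner query → {7, 13}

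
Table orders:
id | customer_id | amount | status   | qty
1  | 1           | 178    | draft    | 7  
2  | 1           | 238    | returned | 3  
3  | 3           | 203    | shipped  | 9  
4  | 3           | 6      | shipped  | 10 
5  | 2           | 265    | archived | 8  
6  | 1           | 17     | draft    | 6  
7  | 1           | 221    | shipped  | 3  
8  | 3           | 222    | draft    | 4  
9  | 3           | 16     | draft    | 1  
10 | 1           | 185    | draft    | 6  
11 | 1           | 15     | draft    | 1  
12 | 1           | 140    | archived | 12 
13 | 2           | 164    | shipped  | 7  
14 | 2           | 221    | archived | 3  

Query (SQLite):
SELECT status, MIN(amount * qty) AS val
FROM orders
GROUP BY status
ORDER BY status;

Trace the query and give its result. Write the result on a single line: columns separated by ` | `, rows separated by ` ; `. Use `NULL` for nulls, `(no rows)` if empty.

archived | 663 ; draft | 15 ; returned | 714 ; shipped | 60

For each row compute amount * qty.
Group by status; take MIN of the expression per group.
  archived: ids {5, 12, 14} → MIN(amount * qty)=663
  draft: ids {1, 6, 8, 9, 10, 11} → MIN(amount * qty)=15
  returned: ids {2} → MIN(amount * qty)=714
  shipped: ids {3, 4, 7, 13} → MIN(amount * qty)=60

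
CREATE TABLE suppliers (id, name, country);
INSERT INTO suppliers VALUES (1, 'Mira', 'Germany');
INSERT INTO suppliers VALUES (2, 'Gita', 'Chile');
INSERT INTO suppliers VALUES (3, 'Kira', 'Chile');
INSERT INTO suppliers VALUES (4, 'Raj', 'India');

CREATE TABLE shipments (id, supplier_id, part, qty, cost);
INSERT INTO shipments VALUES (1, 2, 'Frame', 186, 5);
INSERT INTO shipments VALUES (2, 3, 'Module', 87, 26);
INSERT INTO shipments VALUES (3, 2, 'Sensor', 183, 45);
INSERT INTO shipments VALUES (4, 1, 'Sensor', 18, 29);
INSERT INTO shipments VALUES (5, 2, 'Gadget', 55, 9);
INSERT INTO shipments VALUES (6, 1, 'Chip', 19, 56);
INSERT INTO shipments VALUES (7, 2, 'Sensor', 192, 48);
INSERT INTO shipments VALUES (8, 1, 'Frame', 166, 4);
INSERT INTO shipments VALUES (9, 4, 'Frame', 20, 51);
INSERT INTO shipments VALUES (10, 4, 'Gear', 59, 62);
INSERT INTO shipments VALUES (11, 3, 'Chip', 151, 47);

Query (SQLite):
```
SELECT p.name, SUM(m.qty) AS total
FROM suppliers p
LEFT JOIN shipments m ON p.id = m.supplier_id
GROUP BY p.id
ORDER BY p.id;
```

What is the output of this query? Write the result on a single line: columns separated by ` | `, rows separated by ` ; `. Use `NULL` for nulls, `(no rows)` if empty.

Mira | 203 ; Gita | 616 ; Kira | 238 ; Raj | 79

LEFT JOIN keeps every suppliers row; unmatched ones get NULL for shipments columns.
Group by suppliers.id and compute SUM(m.qty). SUM over an all-NULL group is NULL.
  1: ids {4, 6, 8} → SUM(m.qty)=203
  2: ids {1, 3, 5, 7} → SUM(m.qty)=616
  3: ids {2, 11} → SUM(m.qty)=238
  4: ids {9, 10} → SUM(m.qty)=79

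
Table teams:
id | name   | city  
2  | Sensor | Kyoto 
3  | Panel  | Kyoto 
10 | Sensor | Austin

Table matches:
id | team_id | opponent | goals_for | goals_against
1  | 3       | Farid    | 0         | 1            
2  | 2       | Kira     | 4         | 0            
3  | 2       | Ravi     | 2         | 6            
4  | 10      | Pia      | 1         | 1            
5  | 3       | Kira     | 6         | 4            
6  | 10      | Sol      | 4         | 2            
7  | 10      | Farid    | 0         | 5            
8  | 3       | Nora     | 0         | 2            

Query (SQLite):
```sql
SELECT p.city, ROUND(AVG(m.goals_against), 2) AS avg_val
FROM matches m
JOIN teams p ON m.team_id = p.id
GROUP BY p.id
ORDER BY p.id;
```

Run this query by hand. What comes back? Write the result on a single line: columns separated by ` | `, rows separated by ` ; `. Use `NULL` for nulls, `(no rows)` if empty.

Kyoto | 3 ; Kyoto | 2.33 ; Austin | 2.67

Join each matches row to its teams via team_id.
Group joined rows by teams.id; compute ROUND(AVG(m.goals_against), 2) per group.
  2: ids {2, 3} → ROUND(AVG(m.goals_against), 2)=3
  3: ids {1, 5, 8} → ROUND(AVG(m.goals_against), 2)=2.33
  10: ids {4, 6, 7} → ROUND(AVG(m.goals_against), 2)=2.67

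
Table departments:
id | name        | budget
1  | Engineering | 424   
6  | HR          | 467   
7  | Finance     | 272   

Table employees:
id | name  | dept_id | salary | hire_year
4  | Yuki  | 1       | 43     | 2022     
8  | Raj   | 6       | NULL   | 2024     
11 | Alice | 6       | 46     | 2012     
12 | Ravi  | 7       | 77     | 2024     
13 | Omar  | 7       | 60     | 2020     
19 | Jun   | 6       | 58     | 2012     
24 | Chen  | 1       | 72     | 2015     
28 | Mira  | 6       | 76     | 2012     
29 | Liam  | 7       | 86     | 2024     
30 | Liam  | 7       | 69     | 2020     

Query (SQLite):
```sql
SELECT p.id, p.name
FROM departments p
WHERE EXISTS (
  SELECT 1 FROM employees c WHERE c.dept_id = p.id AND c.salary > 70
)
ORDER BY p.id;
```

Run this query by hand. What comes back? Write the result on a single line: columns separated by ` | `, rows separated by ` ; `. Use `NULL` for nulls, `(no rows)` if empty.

1 | Engineering ; 6 | HR ; 7 | Finance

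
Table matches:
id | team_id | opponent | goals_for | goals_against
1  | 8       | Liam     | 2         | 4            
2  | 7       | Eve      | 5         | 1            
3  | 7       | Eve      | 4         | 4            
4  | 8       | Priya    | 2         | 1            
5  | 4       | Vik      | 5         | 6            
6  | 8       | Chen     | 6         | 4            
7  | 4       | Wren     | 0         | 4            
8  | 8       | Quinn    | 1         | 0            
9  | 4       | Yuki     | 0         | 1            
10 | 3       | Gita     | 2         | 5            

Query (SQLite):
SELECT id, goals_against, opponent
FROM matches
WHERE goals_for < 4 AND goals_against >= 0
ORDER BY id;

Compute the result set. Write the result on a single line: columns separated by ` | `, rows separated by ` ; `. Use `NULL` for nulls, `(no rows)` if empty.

goals_for < 4: ids {1, 4, 7, 8, 9, 10}
goals_against >= 0: ids {1, 2, 3, 4, 5, 6, 7, 8, 9, 10}
Combine with AND.

1 | 4 | Liam ; 4 | 1 | Priya ; 7 | 4 | Wren ; 8 | 0 | Quinn ; 9 | 1 | Yuki ; 10 | 5 | Gita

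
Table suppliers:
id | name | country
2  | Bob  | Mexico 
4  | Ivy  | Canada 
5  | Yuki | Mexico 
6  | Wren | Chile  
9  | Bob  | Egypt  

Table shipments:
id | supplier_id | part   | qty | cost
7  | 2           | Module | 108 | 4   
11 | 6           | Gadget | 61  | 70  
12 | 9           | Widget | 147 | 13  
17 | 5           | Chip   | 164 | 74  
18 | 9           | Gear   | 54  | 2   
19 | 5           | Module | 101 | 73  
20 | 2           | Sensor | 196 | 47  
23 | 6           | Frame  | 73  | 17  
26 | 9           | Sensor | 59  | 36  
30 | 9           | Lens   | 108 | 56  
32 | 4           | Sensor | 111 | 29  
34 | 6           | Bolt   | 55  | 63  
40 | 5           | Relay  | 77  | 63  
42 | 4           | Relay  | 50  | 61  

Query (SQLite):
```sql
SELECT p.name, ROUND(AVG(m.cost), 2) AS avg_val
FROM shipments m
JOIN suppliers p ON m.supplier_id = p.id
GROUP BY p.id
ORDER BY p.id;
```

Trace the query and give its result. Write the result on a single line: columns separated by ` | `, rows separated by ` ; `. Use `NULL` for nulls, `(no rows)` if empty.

Bob | 25.5 ; Ivy | 45 ; Yuki | 70 ; Wren | 50 ; Bob | 26.75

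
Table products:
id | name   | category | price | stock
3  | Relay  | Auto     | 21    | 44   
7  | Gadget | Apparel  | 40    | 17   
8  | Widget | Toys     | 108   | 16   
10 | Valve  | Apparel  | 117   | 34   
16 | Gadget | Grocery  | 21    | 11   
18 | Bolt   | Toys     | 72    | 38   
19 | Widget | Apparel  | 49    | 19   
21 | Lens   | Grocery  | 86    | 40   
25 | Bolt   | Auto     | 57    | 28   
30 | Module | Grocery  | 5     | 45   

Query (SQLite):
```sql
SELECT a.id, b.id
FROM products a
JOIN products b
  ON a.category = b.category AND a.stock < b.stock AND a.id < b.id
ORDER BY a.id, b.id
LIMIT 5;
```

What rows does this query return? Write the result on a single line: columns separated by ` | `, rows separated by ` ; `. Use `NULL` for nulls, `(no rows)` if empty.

7 | 10 ; 7 | 19 ; 8 | 18 ; 16 | 21 ; 16 | 30

Pairs (a,b) with same category, a.stock < b.stock, a.id < b.id.
category groups: Apparel:{7,10,19} Auto:{3,25} Grocery:{16,21,30} Toys:{8,18}
Ordered by (a.id, b.id); first 5.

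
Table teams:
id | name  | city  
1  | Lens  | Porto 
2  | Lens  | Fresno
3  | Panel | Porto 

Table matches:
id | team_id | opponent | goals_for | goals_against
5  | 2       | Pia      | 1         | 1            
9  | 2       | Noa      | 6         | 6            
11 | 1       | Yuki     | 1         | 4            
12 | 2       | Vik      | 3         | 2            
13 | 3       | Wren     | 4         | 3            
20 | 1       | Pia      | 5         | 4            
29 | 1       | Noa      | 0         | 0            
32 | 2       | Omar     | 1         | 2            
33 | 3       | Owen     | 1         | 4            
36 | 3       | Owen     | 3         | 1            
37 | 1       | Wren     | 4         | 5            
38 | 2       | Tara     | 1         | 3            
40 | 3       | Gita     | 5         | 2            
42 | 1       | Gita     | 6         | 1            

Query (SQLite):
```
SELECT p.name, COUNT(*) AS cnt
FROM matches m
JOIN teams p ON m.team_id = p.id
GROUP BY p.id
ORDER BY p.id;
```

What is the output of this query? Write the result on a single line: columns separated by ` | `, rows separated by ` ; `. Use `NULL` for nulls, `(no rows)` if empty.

Lens | 5 ; Lens | 5 ; Panel | 4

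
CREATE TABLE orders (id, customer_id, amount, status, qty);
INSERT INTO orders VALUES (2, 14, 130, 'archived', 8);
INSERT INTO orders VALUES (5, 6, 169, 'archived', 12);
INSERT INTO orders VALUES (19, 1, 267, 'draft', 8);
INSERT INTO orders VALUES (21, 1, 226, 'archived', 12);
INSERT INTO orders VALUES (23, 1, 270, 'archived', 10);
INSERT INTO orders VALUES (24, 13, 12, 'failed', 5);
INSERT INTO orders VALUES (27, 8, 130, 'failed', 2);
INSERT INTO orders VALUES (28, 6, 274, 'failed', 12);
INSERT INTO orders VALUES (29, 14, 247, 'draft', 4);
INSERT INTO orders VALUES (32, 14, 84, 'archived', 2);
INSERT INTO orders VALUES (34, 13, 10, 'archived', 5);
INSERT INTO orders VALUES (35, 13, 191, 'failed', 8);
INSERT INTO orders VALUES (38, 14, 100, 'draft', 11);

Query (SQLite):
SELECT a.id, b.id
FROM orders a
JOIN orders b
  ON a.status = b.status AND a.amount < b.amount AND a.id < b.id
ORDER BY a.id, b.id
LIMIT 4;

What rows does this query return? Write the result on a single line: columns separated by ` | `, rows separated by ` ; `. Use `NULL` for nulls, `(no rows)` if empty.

2 | 5 ; 2 | 21 ; 2 | 23 ; 5 | 21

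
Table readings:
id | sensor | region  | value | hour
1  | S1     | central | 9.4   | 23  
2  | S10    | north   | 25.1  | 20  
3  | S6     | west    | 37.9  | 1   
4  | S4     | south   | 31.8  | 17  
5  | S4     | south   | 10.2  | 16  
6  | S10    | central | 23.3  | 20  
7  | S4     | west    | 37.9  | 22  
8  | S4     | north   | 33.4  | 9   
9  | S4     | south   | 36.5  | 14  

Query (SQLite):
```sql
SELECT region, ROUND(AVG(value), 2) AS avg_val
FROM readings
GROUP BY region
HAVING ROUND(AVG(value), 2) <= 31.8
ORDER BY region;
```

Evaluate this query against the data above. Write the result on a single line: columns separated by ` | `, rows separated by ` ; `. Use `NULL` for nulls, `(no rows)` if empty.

central | 16.35 ; north | 29.25 ; south | 26.17

Partition readings by region; compute ROUND(AVG(value), 2) within each group.
HAVING: keep groups where ROUND(AVG(value), 2) <= 31.8.
  central: ids {1, 6} → ROUND(AVG(value), 2)=16.35
  north: ids {2, 8} → ROUND(AVG(value), 2)=29.25
  south: ids {4, 5, 9} → ROUND(AVG(value), 2)=26.17
  west: ids {3, 7} → ROUND(AVG(value), 2)=37.9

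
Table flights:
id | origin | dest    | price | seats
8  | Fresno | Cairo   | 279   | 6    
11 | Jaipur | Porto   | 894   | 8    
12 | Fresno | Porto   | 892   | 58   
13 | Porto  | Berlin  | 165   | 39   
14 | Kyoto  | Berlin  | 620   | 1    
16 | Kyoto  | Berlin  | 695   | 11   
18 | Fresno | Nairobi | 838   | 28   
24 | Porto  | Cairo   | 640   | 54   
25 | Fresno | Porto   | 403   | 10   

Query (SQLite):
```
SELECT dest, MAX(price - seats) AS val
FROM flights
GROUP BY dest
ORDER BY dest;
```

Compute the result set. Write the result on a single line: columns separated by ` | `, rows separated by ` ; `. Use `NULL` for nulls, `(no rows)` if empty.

For each row compute price - seats.
Group by dest; take MAX of the expression per group.
  Berlin: ids {13, 14, 16} → MAX(price - seats)=684
  Cairo: ids {8, 24} → MAX(price - seats)=586
  Nairobi: ids {18} → MAX(price - seats)=810
  Porto: ids {11, 12, 25} → MAX(price - seats)=886

Berlin | 684 ; Cairo | 586 ; Nairobi | 810 ; Porto | 886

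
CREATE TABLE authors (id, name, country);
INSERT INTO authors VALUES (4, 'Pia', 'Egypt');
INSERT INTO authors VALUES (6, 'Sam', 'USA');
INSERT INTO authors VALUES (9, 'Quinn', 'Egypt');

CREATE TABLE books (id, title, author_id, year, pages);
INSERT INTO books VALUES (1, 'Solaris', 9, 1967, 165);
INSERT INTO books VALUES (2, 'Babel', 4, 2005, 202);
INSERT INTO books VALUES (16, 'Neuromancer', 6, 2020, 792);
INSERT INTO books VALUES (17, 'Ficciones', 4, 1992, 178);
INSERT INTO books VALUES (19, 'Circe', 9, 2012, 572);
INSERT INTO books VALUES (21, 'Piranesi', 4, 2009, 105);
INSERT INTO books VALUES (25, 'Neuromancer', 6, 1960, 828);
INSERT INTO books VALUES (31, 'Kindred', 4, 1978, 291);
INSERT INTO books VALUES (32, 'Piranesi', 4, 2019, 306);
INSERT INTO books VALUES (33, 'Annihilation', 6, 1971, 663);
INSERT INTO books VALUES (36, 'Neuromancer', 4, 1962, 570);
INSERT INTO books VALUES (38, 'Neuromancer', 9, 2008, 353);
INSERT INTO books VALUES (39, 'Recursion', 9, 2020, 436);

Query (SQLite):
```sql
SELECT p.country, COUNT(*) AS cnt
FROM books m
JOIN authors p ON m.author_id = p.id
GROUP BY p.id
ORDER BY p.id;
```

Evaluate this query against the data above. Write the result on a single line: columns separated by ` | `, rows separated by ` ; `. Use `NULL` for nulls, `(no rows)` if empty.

Join each books row to its authors via author_id.
Group joined rows by authors.id; compute COUNT(*) per group.
  4: ids {2, 17, 21, 31, 32, 36} → COUNT(*)=6
  6: ids {16, 25, 33} → COUNT(*)=3
  9: ids {1, 19, 38, 39} → COUNT(*)=4

Egypt | 6 ; USA | 3 ; Egypt | 4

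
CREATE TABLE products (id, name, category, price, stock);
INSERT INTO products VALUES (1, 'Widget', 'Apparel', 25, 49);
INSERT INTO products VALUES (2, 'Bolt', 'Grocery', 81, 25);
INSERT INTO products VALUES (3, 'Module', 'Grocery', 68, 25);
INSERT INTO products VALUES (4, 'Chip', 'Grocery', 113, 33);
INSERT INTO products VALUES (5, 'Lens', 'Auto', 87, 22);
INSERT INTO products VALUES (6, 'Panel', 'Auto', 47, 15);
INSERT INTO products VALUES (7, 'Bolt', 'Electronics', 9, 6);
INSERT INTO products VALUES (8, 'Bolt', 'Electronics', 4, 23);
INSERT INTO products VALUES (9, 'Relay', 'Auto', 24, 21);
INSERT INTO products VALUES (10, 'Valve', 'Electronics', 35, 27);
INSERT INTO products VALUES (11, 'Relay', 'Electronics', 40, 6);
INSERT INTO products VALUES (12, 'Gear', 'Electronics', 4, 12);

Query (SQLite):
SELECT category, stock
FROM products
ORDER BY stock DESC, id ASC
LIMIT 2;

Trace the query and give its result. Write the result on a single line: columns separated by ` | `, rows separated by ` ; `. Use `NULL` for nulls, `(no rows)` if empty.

Apparel | 49 ; Grocery | 33

Sort by stock desc, tiebreak id asc: (49, id=1), (33, id=4), (27, id=10), (25, id=2), (25, id=3) …. Take first 2.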